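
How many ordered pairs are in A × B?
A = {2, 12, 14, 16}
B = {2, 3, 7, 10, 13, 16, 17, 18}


Set A = {2, 12, 14, 16} has 4 elements.
Set B = {2, 3, 7, 10, 13, 16, 17, 18} has 8 elements.
|A × B| = |A| × |B| = 4 × 8 = 32

32


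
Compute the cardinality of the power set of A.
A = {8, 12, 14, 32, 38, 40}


Set A = {8, 12, 14, 32, 38, 40}
|A| = 6
The power set P(A) contains all subsets of A.
|P(A)| = 2^|A| = 2^6 = 64

64


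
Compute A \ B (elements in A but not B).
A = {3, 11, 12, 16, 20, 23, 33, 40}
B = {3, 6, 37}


Set A = {3, 11, 12, 16, 20, 23, 33, 40}
Set B = {3, 6, 37}
A \ B includes elements in A that are not in B.
Check each element of A:
3 (in B, remove), 11 (not in B, keep), 12 (not in B, keep), 16 (not in B, keep), 20 (not in B, keep), 23 (not in B, keep), 33 (not in B, keep), 40 (not in B, keep)
A \ B = {11, 12, 16, 20, 23, 33, 40}

{11, 12, 16, 20, 23, 33, 40}


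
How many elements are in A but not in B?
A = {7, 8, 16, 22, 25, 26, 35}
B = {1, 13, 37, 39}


Set A = {7, 8, 16, 22, 25, 26, 35}
Set B = {1, 13, 37, 39}
A \ B = {7, 8, 16, 22, 25, 26, 35}
|A \ B| = 7

7


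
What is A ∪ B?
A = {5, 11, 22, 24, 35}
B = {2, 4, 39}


Set A = {5, 11, 22, 24, 35}
Set B = {2, 4, 39}
A ∪ B includes all elements in either set.
Elements from A: {5, 11, 22, 24, 35}
Elements from B not already included: {2, 4, 39}
A ∪ B = {2, 4, 5, 11, 22, 24, 35, 39}

{2, 4, 5, 11, 22, 24, 35, 39}


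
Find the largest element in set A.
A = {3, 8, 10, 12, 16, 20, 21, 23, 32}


Set A = {3, 8, 10, 12, 16, 20, 21, 23, 32}
Elements in ascending order: 3, 8, 10, 12, 16, 20, 21, 23, 32
The largest element is 32.

32


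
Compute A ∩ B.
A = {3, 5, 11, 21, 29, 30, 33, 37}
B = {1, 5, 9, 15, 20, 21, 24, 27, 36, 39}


Set A = {3, 5, 11, 21, 29, 30, 33, 37}
Set B = {1, 5, 9, 15, 20, 21, 24, 27, 36, 39}
A ∩ B includes only elements in both sets.
Check each element of A against B:
3 ✗, 5 ✓, 11 ✗, 21 ✓, 29 ✗, 30 ✗, 33 ✗, 37 ✗
A ∩ B = {5, 21}

{5, 21}


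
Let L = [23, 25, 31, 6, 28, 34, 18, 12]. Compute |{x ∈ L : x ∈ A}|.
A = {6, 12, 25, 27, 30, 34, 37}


Set A = {6, 12, 25, 27, 30, 34, 37}
Candidates: [23, 25, 31, 6, 28, 34, 18, 12]
Check each candidate:
23 ∉ A, 25 ∈ A, 31 ∉ A, 6 ∈ A, 28 ∉ A, 34 ∈ A, 18 ∉ A, 12 ∈ A
Count of candidates in A: 4

4


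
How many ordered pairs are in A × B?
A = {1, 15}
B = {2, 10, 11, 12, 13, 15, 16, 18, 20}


Set A = {1, 15} has 2 elements.
Set B = {2, 10, 11, 12, 13, 15, 16, 18, 20} has 9 elements.
|A × B| = |A| × |B| = 2 × 9 = 18

18


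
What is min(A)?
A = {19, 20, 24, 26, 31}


Set A = {19, 20, 24, 26, 31}
Elements in ascending order: 19, 20, 24, 26, 31
The smallest element is 19.

19


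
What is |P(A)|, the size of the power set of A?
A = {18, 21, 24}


Set A = {18, 21, 24}
|A| = 3
The power set P(A) contains all subsets of A.
|P(A)| = 2^|A| = 2^3 = 8

8


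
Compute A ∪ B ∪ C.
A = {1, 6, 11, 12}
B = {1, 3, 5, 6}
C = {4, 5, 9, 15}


Set A = {1, 6, 11, 12}
Set B = {1, 3, 5, 6}
Set C = {4, 5, 9, 15}
First, A ∪ B = {1, 3, 5, 6, 11, 12}
Then, (A ∪ B) ∪ C = {1, 3, 4, 5, 6, 9, 11, 12, 15}

{1, 3, 4, 5, 6, 9, 11, 12, 15}


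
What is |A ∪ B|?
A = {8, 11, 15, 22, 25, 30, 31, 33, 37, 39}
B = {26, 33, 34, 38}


Set A = {8, 11, 15, 22, 25, 30, 31, 33, 37, 39}, |A| = 10
Set B = {26, 33, 34, 38}, |B| = 4
A ∩ B = {33}, |A ∩ B| = 1
|A ∪ B| = |A| + |B| - |A ∩ B| = 10 + 4 - 1 = 13

13


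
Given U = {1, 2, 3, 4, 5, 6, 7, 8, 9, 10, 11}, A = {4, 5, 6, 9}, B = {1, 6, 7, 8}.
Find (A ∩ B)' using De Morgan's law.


U = {1, 2, 3, 4, 5, 6, 7, 8, 9, 10, 11}
A = {4, 5, 6, 9}, B = {1, 6, 7, 8}
A ∩ B = {6}
(A ∩ B)' = U \ (A ∩ B) = {1, 2, 3, 4, 5, 7, 8, 9, 10, 11}
Verification via A' ∪ B': A' = {1, 2, 3, 7, 8, 10, 11}, B' = {2, 3, 4, 5, 9, 10, 11}
A' ∪ B' = {1, 2, 3, 4, 5, 7, 8, 9, 10, 11} ✓

{1, 2, 3, 4, 5, 7, 8, 9, 10, 11}


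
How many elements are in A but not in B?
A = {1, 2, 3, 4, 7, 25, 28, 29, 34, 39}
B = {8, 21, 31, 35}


Set A = {1, 2, 3, 4, 7, 25, 28, 29, 34, 39}
Set B = {8, 21, 31, 35}
A \ B = {1, 2, 3, 4, 7, 25, 28, 29, 34, 39}
|A \ B| = 10

10


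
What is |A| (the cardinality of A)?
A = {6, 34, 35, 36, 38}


Set A = {6, 34, 35, 36, 38}
Listing elements: 6, 34, 35, 36, 38
Counting: 5 elements
|A| = 5

5


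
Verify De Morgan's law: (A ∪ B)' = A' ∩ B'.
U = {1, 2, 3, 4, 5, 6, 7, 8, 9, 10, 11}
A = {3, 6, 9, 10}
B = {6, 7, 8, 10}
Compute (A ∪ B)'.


U = {1, 2, 3, 4, 5, 6, 7, 8, 9, 10, 11}
A = {3, 6, 9, 10}, B = {6, 7, 8, 10}
A ∪ B = {3, 6, 7, 8, 9, 10}
(A ∪ B)' = U \ (A ∪ B) = {1, 2, 4, 5, 11}
Verification via A' ∩ B': A' = {1, 2, 4, 5, 7, 8, 11}, B' = {1, 2, 3, 4, 5, 9, 11}
A' ∩ B' = {1, 2, 4, 5, 11} ✓

{1, 2, 4, 5, 11}


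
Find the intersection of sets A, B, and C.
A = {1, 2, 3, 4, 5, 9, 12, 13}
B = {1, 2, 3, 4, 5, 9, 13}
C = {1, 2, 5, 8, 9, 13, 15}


Set A = {1, 2, 3, 4, 5, 9, 12, 13}
Set B = {1, 2, 3, 4, 5, 9, 13}
Set C = {1, 2, 5, 8, 9, 13, 15}
First, A ∩ B = {1, 2, 3, 4, 5, 9, 13}
Then, (A ∩ B) ∩ C = {1, 2, 5, 9, 13}

{1, 2, 5, 9, 13}


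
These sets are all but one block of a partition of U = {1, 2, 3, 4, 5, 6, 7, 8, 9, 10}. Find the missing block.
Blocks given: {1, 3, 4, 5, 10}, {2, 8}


U = {1, 2, 3, 4, 5, 6, 7, 8, 9, 10}
Shown blocks: {1, 3, 4, 5, 10}, {2, 8}
A partition's blocks are pairwise disjoint and cover U, so the missing block = U \ (union of shown blocks).
Union of shown blocks: {1, 2, 3, 4, 5, 8, 10}
Missing block = U \ (union) = {6, 7, 9}

{6, 7, 9}


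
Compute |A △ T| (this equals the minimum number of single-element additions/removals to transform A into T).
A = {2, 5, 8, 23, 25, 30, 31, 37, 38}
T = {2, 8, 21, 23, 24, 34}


Set A = {2, 5, 8, 23, 25, 30, 31, 37, 38}
Set T = {2, 8, 21, 23, 24, 34}
Elements to remove from A (in A, not in T): {5, 25, 30, 31, 37, 38} → 6 removals
Elements to add to A (in T, not in A): {21, 24, 34} → 3 additions
Total edits = 6 + 3 = 9

9


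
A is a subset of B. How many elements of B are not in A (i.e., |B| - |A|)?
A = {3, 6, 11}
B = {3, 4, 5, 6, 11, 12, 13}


Set A = {3, 6, 11}, |A| = 3
Set B = {3, 4, 5, 6, 11, 12, 13}, |B| = 7
Since A ⊆ B: B \ A = {4, 5, 12, 13}
|B| - |A| = 7 - 3 = 4

4


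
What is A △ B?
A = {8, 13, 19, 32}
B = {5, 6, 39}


Set A = {8, 13, 19, 32}
Set B = {5, 6, 39}
A △ B = (A \ B) ∪ (B \ A)
Elements in A but not B: {8, 13, 19, 32}
Elements in B but not A: {5, 6, 39}
A △ B = {5, 6, 8, 13, 19, 32, 39}

{5, 6, 8, 13, 19, 32, 39}


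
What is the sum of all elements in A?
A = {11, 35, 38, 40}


Set A = {11, 35, 38, 40}
Sum = 11 + 35 + 38 + 40 = 124

124


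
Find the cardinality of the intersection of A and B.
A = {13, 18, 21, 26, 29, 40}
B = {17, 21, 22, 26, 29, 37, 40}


Set A = {13, 18, 21, 26, 29, 40}
Set B = {17, 21, 22, 26, 29, 37, 40}
A ∩ B = {21, 26, 29, 40}
|A ∩ B| = 4

4


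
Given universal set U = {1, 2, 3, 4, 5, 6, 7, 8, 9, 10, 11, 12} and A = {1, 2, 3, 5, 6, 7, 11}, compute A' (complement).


Universal set U = {1, 2, 3, 4, 5, 6, 7, 8, 9, 10, 11, 12}
Set A = {1, 2, 3, 5, 6, 7, 11}
A' = U \ A = elements in U but not in A
Checking each element of U:
1 (in A, exclude), 2 (in A, exclude), 3 (in A, exclude), 4 (not in A, include), 5 (in A, exclude), 6 (in A, exclude), 7 (in A, exclude), 8 (not in A, include), 9 (not in A, include), 10 (not in A, include), 11 (in A, exclude), 12 (not in A, include)
A' = {4, 8, 9, 10, 12}

{4, 8, 9, 10, 12}


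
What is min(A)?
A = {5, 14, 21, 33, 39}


Set A = {5, 14, 21, 33, 39}
Elements in ascending order: 5, 14, 21, 33, 39
The smallest element is 5.

5


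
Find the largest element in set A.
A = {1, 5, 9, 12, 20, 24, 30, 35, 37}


Set A = {1, 5, 9, 12, 20, 24, 30, 35, 37}
Elements in ascending order: 1, 5, 9, 12, 20, 24, 30, 35, 37
The largest element is 37.

37


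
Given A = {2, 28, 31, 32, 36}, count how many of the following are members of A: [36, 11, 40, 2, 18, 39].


Set A = {2, 28, 31, 32, 36}
Candidates: [36, 11, 40, 2, 18, 39]
Check each candidate:
36 ∈ A, 11 ∉ A, 40 ∉ A, 2 ∈ A, 18 ∉ A, 39 ∉ A
Count of candidates in A: 2

2


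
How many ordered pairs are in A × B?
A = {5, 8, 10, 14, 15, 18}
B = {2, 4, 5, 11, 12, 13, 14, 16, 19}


Set A = {5, 8, 10, 14, 15, 18} has 6 elements.
Set B = {2, 4, 5, 11, 12, 13, 14, 16, 19} has 9 elements.
|A × B| = |A| × |B| = 6 × 9 = 54

54


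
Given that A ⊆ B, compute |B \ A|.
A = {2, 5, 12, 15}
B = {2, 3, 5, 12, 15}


Set A = {2, 5, 12, 15}, |A| = 4
Set B = {2, 3, 5, 12, 15}, |B| = 5
Since A ⊆ B: B \ A = {3}
|B| - |A| = 5 - 4 = 1

1


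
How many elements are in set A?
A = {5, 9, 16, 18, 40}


Set A = {5, 9, 16, 18, 40}
Listing elements: 5, 9, 16, 18, 40
Counting: 5 elements
|A| = 5

5


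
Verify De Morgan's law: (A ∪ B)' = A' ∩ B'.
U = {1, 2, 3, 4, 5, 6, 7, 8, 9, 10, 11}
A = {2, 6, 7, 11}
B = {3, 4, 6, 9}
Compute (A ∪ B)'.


U = {1, 2, 3, 4, 5, 6, 7, 8, 9, 10, 11}
A = {2, 6, 7, 11}, B = {3, 4, 6, 9}
A ∪ B = {2, 3, 4, 6, 7, 9, 11}
(A ∪ B)' = U \ (A ∪ B) = {1, 5, 8, 10}
Verification via A' ∩ B': A' = {1, 3, 4, 5, 8, 9, 10}, B' = {1, 2, 5, 7, 8, 10, 11}
A' ∩ B' = {1, 5, 8, 10} ✓

{1, 5, 8, 10}


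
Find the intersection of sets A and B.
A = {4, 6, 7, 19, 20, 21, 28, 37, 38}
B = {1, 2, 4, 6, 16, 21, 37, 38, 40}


Set A = {4, 6, 7, 19, 20, 21, 28, 37, 38}
Set B = {1, 2, 4, 6, 16, 21, 37, 38, 40}
A ∩ B includes only elements in both sets.
Check each element of A against B:
4 ✓, 6 ✓, 7 ✗, 19 ✗, 20 ✗, 21 ✓, 28 ✗, 37 ✓, 38 ✓
A ∩ B = {4, 6, 21, 37, 38}

{4, 6, 21, 37, 38}


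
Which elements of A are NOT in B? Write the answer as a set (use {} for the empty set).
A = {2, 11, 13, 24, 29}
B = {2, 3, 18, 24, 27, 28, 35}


Set A = {2, 11, 13, 24, 29}
Set B = {2, 3, 18, 24, 27, 28, 35}
Check each element of A against B:
2 ∈ B, 11 ∉ B (include), 13 ∉ B (include), 24 ∈ B, 29 ∉ B (include)
Elements of A not in B: {11, 13, 29}

{11, 13, 29}


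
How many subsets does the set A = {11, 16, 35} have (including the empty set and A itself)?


Set A = {11, 16, 35}
|A| = 3
The power set P(A) contains all subsets of A.
|P(A)| = 2^|A| = 2^3 = 8

8


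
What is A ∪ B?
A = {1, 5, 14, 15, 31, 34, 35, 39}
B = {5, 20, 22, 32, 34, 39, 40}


Set A = {1, 5, 14, 15, 31, 34, 35, 39}
Set B = {5, 20, 22, 32, 34, 39, 40}
A ∪ B includes all elements in either set.
Elements from A: {1, 5, 14, 15, 31, 34, 35, 39}
Elements from B not already included: {20, 22, 32, 40}
A ∪ B = {1, 5, 14, 15, 20, 22, 31, 32, 34, 35, 39, 40}

{1, 5, 14, 15, 20, 22, 31, 32, 34, 35, 39, 40}


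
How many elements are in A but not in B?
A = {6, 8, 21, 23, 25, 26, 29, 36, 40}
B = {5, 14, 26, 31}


Set A = {6, 8, 21, 23, 25, 26, 29, 36, 40}
Set B = {5, 14, 26, 31}
A \ B = {6, 8, 21, 23, 25, 29, 36, 40}
|A \ B| = 8

8


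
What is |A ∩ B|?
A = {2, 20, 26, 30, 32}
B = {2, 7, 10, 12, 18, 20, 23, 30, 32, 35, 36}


Set A = {2, 20, 26, 30, 32}
Set B = {2, 7, 10, 12, 18, 20, 23, 30, 32, 35, 36}
A ∩ B = {2, 20, 30, 32}
|A ∩ B| = 4

4


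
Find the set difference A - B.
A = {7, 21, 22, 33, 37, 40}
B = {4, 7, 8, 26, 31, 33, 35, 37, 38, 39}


Set A = {7, 21, 22, 33, 37, 40}
Set B = {4, 7, 8, 26, 31, 33, 35, 37, 38, 39}
A \ B includes elements in A that are not in B.
Check each element of A:
7 (in B, remove), 21 (not in B, keep), 22 (not in B, keep), 33 (in B, remove), 37 (in B, remove), 40 (not in B, keep)
A \ B = {21, 22, 40}

{21, 22, 40}


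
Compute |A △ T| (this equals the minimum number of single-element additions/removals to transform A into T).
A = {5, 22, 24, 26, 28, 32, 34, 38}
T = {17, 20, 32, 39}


Set A = {5, 22, 24, 26, 28, 32, 34, 38}
Set T = {17, 20, 32, 39}
Elements to remove from A (in A, not in T): {5, 22, 24, 26, 28, 34, 38} → 7 removals
Elements to add to A (in T, not in A): {17, 20, 39} → 3 additions
Total edits = 7 + 3 = 10

10


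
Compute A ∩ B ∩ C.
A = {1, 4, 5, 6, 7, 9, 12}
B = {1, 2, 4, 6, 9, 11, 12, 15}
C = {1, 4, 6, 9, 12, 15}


Set A = {1, 4, 5, 6, 7, 9, 12}
Set B = {1, 2, 4, 6, 9, 11, 12, 15}
Set C = {1, 4, 6, 9, 12, 15}
First, A ∩ B = {1, 4, 6, 9, 12}
Then, (A ∩ B) ∩ C = {1, 4, 6, 9, 12}

{1, 4, 6, 9, 12}


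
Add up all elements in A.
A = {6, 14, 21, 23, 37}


Set A = {6, 14, 21, 23, 37}
Sum = 6 + 14 + 21 + 23 + 37 = 101

101


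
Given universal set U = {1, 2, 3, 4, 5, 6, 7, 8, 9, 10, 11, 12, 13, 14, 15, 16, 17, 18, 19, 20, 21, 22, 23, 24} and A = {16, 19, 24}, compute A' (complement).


Universal set U = {1, 2, 3, 4, 5, 6, 7, 8, 9, 10, 11, 12, 13, 14, 15, 16, 17, 18, 19, 20, 21, 22, 23, 24}
Set A = {16, 19, 24}
A' = U \ A = elements in U but not in A
Checking each element of U:
1 (not in A, include), 2 (not in A, include), 3 (not in A, include), 4 (not in A, include), 5 (not in A, include), 6 (not in A, include), 7 (not in A, include), 8 (not in A, include), 9 (not in A, include), 10 (not in A, include), 11 (not in A, include), 12 (not in A, include), 13 (not in A, include), 14 (not in A, include), 15 (not in A, include), 16 (in A, exclude), 17 (not in A, include), 18 (not in A, include), 19 (in A, exclude), 20 (not in A, include), 21 (not in A, include), 22 (not in A, include), 23 (not in A, include), 24 (in A, exclude)
A' = {1, 2, 3, 4, 5, 6, 7, 8, 9, 10, 11, 12, 13, 14, 15, 17, 18, 20, 21, 22, 23}

{1, 2, 3, 4, 5, 6, 7, 8, 9, 10, 11, 12, 13, 14, 15, 17, 18, 20, 21, 22, 23}


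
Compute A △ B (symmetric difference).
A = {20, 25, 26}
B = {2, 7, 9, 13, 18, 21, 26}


Set A = {20, 25, 26}
Set B = {2, 7, 9, 13, 18, 21, 26}
A △ B = (A \ B) ∪ (B \ A)
Elements in A but not B: {20, 25}
Elements in B but not A: {2, 7, 9, 13, 18, 21}
A △ B = {2, 7, 9, 13, 18, 20, 21, 25}

{2, 7, 9, 13, 18, 20, 21, 25}


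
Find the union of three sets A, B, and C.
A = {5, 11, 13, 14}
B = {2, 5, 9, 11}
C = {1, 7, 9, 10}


Set A = {5, 11, 13, 14}
Set B = {2, 5, 9, 11}
Set C = {1, 7, 9, 10}
First, A ∪ B = {2, 5, 9, 11, 13, 14}
Then, (A ∪ B) ∪ C = {1, 2, 5, 7, 9, 10, 11, 13, 14}

{1, 2, 5, 7, 9, 10, 11, 13, 14}


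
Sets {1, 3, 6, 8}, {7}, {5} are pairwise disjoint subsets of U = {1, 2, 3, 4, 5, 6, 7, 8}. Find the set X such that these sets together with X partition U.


U = {1, 2, 3, 4, 5, 6, 7, 8}
Shown blocks: {1, 3, 6, 8}, {7}, {5}
A partition's blocks are pairwise disjoint and cover U, so the missing block = U \ (union of shown blocks).
Union of shown blocks: {1, 3, 5, 6, 7, 8}
Missing block = U \ (union) = {2, 4}

{2, 4}


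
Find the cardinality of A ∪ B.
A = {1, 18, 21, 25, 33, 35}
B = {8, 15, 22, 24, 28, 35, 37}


Set A = {1, 18, 21, 25, 33, 35}, |A| = 6
Set B = {8, 15, 22, 24, 28, 35, 37}, |B| = 7
A ∩ B = {35}, |A ∩ B| = 1
|A ∪ B| = |A| + |B| - |A ∩ B| = 6 + 7 - 1 = 12

12


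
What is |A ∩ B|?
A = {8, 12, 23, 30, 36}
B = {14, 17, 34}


Set A = {8, 12, 23, 30, 36}
Set B = {14, 17, 34}
A ∩ B = {}
|A ∩ B| = 0

0


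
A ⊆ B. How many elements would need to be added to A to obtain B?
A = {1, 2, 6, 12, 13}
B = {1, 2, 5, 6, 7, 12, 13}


Set A = {1, 2, 6, 12, 13}, |A| = 5
Set B = {1, 2, 5, 6, 7, 12, 13}, |B| = 7
Since A ⊆ B: B \ A = {5, 7}
|B| - |A| = 7 - 5 = 2

2


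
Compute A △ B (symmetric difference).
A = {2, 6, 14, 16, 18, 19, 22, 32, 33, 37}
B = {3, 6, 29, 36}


Set A = {2, 6, 14, 16, 18, 19, 22, 32, 33, 37}
Set B = {3, 6, 29, 36}
A △ B = (A \ B) ∪ (B \ A)
Elements in A but not B: {2, 14, 16, 18, 19, 22, 32, 33, 37}
Elements in B but not A: {3, 29, 36}
A △ B = {2, 3, 14, 16, 18, 19, 22, 29, 32, 33, 36, 37}

{2, 3, 14, 16, 18, 19, 22, 29, 32, 33, 36, 37}


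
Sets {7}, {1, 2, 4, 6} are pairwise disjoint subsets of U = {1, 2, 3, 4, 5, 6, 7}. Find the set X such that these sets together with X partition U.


U = {1, 2, 3, 4, 5, 6, 7}
Shown blocks: {7}, {1, 2, 4, 6}
A partition's blocks are pairwise disjoint and cover U, so the missing block = U \ (union of shown blocks).
Union of shown blocks: {1, 2, 4, 6, 7}
Missing block = U \ (union) = {3, 5}

{3, 5}


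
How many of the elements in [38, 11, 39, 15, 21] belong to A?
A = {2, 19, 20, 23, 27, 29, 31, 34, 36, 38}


Set A = {2, 19, 20, 23, 27, 29, 31, 34, 36, 38}
Candidates: [38, 11, 39, 15, 21]
Check each candidate:
38 ∈ A, 11 ∉ A, 39 ∉ A, 15 ∉ A, 21 ∉ A
Count of candidates in A: 1

1


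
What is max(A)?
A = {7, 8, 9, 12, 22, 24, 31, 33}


Set A = {7, 8, 9, 12, 22, 24, 31, 33}
Elements in ascending order: 7, 8, 9, 12, 22, 24, 31, 33
The largest element is 33.

33


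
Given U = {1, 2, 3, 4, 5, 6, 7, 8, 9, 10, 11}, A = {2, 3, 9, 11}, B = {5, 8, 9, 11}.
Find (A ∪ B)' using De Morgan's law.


U = {1, 2, 3, 4, 5, 6, 7, 8, 9, 10, 11}
A = {2, 3, 9, 11}, B = {5, 8, 9, 11}
A ∪ B = {2, 3, 5, 8, 9, 11}
(A ∪ B)' = U \ (A ∪ B) = {1, 4, 6, 7, 10}
Verification via A' ∩ B': A' = {1, 4, 5, 6, 7, 8, 10}, B' = {1, 2, 3, 4, 6, 7, 10}
A' ∩ B' = {1, 4, 6, 7, 10} ✓

{1, 4, 6, 7, 10}


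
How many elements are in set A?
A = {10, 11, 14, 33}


Set A = {10, 11, 14, 33}
Listing elements: 10, 11, 14, 33
Counting: 4 elements
|A| = 4

4


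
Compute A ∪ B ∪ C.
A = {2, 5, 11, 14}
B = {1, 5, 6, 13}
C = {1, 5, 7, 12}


Set A = {2, 5, 11, 14}
Set B = {1, 5, 6, 13}
Set C = {1, 5, 7, 12}
First, A ∪ B = {1, 2, 5, 6, 11, 13, 14}
Then, (A ∪ B) ∪ C = {1, 2, 5, 6, 7, 11, 12, 13, 14}

{1, 2, 5, 6, 7, 11, 12, 13, 14}


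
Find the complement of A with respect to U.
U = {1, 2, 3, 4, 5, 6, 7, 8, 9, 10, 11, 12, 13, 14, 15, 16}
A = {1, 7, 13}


Universal set U = {1, 2, 3, 4, 5, 6, 7, 8, 9, 10, 11, 12, 13, 14, 15, 16}
Set A = {1, 7, 13}
A' = U \ A = elements in U but not in A
Checking each element of U:
1 (in A, exclude), 2 (not in A, include), 3 (not in A, include), 4 (not in A, include), 5 (not in A, include), 6 (not in A, include), 7 (in A, exclude), 8 (not in A, include), 9 (not in A, include), 10 (not in A, include), 11 (not in A, include), 12 (not in A, include), 13 (in A, exclude), 14 (not in A, include), 15 (not in A, include), 16 (not in A, include)
A' = {2, 3, 4, 5, 6, 8, 9, 10, 11, 12, 14, 15, 16}

{2, 3, 4, 5, 6, 8, 9, 10, 11, 12, 14, 15, 16}


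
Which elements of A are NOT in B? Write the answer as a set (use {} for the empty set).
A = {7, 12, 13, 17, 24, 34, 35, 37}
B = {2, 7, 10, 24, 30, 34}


Set A = {7, 12, 13, 17, 24, 34, 35, 37}
Set B = {2, 7, 10, 24, 30, 34}
Check each element of A against B:
7 ∈ B, 12 ∉ B (include), 13 ∉ B (include), 17 ∉ B (include), 24 ∈ B, 34 ∈ B, 35 ∉ B (include), 37 ∉ B (include)
Elements of A not in B: {12, 13, 17, 35, 37}

{12, 13, 17, 35, 37}


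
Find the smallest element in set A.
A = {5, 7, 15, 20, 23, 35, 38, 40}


Set A = {5, 7, 15, 20, 23, 35, 38, 40}
Elements in ascending order: 5, 7, 15, 20, 23, 35, 38, 40
The smallest element is 5.

5


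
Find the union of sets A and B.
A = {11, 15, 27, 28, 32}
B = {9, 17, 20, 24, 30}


Set A = {11, 15, 27, 28, 32}
Set B = {9, 17, 20, 24, 30}
A ∪ B includes all elements in either set.
Elements from A: {11, 15, 27, 28, 32}
Elements from B not already included: {9, 17, 20, 24, 30}
A ∪ B = {9, 11, 15, 17, 20, 24, 27, 28, 30, 32}

{9, 11, 15, 17, 20, 24, 27, 28, 30, 32}


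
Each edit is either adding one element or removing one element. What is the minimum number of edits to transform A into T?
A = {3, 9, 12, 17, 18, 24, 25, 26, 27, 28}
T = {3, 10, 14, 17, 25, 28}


Set A = {3, 9, 12, 17, 18, 24, 25, 26, 27, 28}
Set T = {3, 10, 14, 17, 25, 28}
Elements to remove from A (in A, not in T): {9, 12, 18, 24, 26, 27} → 6 removals
Elements to add to A (in T, not in A): {10, 14} → 2 additions
Total edits = 6 + 2 = 8

8


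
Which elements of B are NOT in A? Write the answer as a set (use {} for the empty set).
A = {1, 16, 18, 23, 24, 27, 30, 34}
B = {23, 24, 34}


Set A = {1, 16, 18, 23, 24, 27, 30, 34}
Set B = {23, 24, 34}
Check each element of B against A:
23 ∈ A, 24 ∈ A, 34 ∈ A
Elements of B not in A: {}

{}


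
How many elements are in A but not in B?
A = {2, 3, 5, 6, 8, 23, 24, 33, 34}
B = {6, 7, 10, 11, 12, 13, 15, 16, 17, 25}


Set A = {2, 3, 5, 6, 8, 23, 24, 33, 34}
Set B = {6, 7, 10, 11, 12, 13, 15, 16, 17, 25}
A \ B = {2, 3, 5, 8, 23, 24, 33, 34}
|A \ B| = 8

8


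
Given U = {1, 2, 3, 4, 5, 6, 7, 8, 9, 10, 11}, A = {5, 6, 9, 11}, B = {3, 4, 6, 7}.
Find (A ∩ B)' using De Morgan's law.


U = {1, 2, 3, 4, 5, 6, 7, 8, 9, 10, 11}
A = {5, 6, 9, 11}, B = {3, 4, 6, 7}
A ∩ B = {6}
(A ∩ B)' = U \ (A ∩ B) = {1, 2, 3, 4, 5, 7, 8, 9, 10, 11}
Verification via A' ∪ B': A' = {1, 2, 3, 4, 7, 8, 10}, B' = {1, 2, 5, 8, 9, 10, 11}
A' ∪ B' = {1, 2, 3, 4, 5, 7, 8, 9, 10, 11} ✓

{1, 2, 3, 4, 5, 7, 8, 9, 10, 11}


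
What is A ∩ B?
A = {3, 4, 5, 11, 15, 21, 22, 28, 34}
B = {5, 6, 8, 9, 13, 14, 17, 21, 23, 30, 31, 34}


Set A = {3, 4, 5, 11, 15, 21, 22, 28, 34}
Set B = {5, 6, 8, 9, 13, 14, 17, 21, 23, 30, 31, 34}
A ∩ B includes only elements in both sets.
Check each element of A against B:
3 ✗, 4 ✗, 5 ✓, 11 ✗, 15 ✗, 21 ✓, 22 ✗, 28 ✗, 34 ✓
A ∩ B = {5, 21, 34}

{5, 21, 34}


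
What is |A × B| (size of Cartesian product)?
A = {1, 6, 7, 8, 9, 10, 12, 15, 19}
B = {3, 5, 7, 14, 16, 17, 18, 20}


Set A = {1, 6, 7, 8, 9, 10, 12, 15, 19} has 9 elements.
Set B = {3, 5, 7, 14, 16, 17, 18, 20} has 8 elements.
|A × B| = |A| × |B| = 9 × 8 = 72

72


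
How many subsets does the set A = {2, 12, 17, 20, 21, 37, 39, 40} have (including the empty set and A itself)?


Set A = {2, 12, 17, 20, 21, 37, 39, 40}
|A| = 8
The power set P(A) contains all subsets of A.
|P(A)| = 2^|A| = 2^8 = 256

256


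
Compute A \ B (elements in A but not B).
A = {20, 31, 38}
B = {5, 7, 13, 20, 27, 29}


Set A = {20, 31, 38}
Set B = {5, 7, 13, 20, 27, 29}
A \ B includes elements in A that are not in B.
Check each element of A:
20 (in B, remove), 31 (not in B, keep), 38 (not in B, keep)
A \ B = {31, 38}

{31, 38}


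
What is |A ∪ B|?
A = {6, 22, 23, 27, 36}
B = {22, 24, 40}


Set A = {6, 22, 23, 27, 36}, |A| = 5
Set B = {22, 24, 40}, |B| = 3
A ∩ B = {22}, |A ∩ B| = 1
|A ∪ B| = |A| + |B| - |A ∩ B| = 5 + 3 - 1 = 7

7


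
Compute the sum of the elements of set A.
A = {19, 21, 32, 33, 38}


Set A = {19, 21, 32, 33, 38}
Sum = 19 + 21 + 32 + 33 + 38 = 143

143


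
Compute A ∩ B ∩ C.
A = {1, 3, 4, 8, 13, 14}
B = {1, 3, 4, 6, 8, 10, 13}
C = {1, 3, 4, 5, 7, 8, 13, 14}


Set A = {1, 3, 4, 8, 13, 14}
Set B = {1, 3, 4, 6, 8, 10, 13}
Set C = {1, 3, 4, 5, 7, 8, 13, 14}
First, A ∩ B = {1, 3, 4, 8, 13}
Then, (A ∩ B) ∩ C = {1, 3, 4, 8, 13}

{1, 3, 4, 8, 13}


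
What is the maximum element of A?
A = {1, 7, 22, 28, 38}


Set A = {1, 7, 22, 28, 38}
Elements in ascending order: 1, 7, 22, 28, 38
The largest element is 38.

38


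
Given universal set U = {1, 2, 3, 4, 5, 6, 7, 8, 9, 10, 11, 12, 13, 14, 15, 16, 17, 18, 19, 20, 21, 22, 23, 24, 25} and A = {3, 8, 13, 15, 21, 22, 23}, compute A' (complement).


Universal set U = {1, 2, 3, 4, 5, 6, 7, 8, 9, 10, 11, 12, 13, 14, 15, 16, 17, 18, 19, 20, 21, 22, 23, 24, 25}
Set A = {3, 8, 13, 15, 21, 22, 23}
A' = U \ A = elements in U but not in A
Checking each element of U:
1 (not in A, include), 2 (not in A, include), 3 (in A, exclude), 4 (not in A, include), 5 (not in A, include), 6 (not in A, include), 7 (not in A, include), 8 (in A, exclude), 9 (not in A, include), 10 (not in A, include), 11 (not in A, include), 12 (not in A, include), 13 (in A, exclude), 14 (not in A, include), 15 (in A, exclude), 16 (not in A, include), 17 (not in A, include), 18 (not in A, include), 19 (not in A, include), 20 (not in A, include), 21 (in A, exclude), 22 (in A, exclude), 23 (in A, exclude), 24 (not in A, include), 25 (not in A, include)
A' = {1, 2, 4, 5, 6, 7, 9, 10, 11, 12, 14, 16, 17, 18, 19, 20, 24, 25}

{1, 2, 4, 5, 6, 7, 9, 10, 11, 12, 14, 16, 17, 18, 19, 20, 24, 25}


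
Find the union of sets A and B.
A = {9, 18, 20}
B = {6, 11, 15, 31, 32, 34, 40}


Set A = {9, 18, 20}
Set B = {6, 11, 15, 31, 32, 34, 40}
A ∪ B includes all elements in either set.
Elements from A: {9, 18, 20}
Elements from B not already included: {6, 11, 15, 31, 32, 34, 40}
A ∪ B = {6, 9, 11, 15, 18, 20, 31, 32, 34, 40}

{6, 9, 11, 15, 18, 20, 31, 32, 34, 40}


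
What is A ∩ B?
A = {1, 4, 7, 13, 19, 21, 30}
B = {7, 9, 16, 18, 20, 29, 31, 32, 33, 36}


Set A = {1, 4, 7, 13, 19, 21, 30}
Set B = {7, 9, 16, 18, 20, 29, 31, 32, 33, 36}
A ∩ B includes only elements in both sets.
Check each element of A against B:
1 ✗, 4 ✗, 7 ✓, 13 ✗, 19 ✗, 21 ✗, 30 ✗
A ∩ B = {7}

{7}


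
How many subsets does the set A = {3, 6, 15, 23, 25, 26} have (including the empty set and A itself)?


Set A = {3, 6, 15, 23, 25, 26}
|A| = 6
The power set P(A) contains all subsets of A.
|P(A)| = 2^|A| = 2^6 = 64

64


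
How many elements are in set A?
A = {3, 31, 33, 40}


Set A = {3, 31, 33, 40}
Listing elements: 3, 31, 33, 40
Counting: 4 elements
|A| = 4

4


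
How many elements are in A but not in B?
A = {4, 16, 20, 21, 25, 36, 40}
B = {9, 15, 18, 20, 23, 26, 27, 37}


Set A = {4, 16, 20, 21, 25, 36, 40}
Set B = {9, 15, 18, 20, 23, 26, 27, 37}
A \ B = {4, 16, 21, 25, 36, 40}
|A \ B| = 6

6


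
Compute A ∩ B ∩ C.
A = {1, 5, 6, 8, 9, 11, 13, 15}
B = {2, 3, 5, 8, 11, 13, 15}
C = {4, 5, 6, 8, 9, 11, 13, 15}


Set A = {1, 5, 6, 8, 9, 11, 13, 15}
Set B = {2, 3, 5, 8, 11, 13, 15}
Set C = {4, 5, 6, 8, 9, 11, 13, 15}
First, A ∩ B = {5, 8, 11, 13, 15}
Then, (A ∩ B) ∩ C = {5, 8, 11, 13, 15}

{5, 8, 11, 13, 15}


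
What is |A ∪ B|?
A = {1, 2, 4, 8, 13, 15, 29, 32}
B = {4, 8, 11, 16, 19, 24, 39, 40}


Set A = {1, 2, 4, 8, 13, 15, 29, 32}, |A| = 8
Set B = {4, 8, 11, 16, 19, 24, 39, 40}, |B| = 8
A ∩ B = {4, 8}, |A ∩ B| = 2
|A ∪ B| = |A| + |B| - |A ∩ B| = 8 + 8 - 2 = 14

14


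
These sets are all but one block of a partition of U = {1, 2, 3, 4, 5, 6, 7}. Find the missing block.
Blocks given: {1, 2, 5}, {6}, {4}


U = {1, 2, 3, 4, 5, 6, 7}
Shown blocks: {1, 2, 5}, {6}, {4}
A partition's blocks are pairwise disjoint and cover U, so the missing block = U \ (union of shown blocks).
Union of shown blocks: {1, 2, 4, 5, 6}
Missing block = U \ (union) = {3, 7}

{3, 7}


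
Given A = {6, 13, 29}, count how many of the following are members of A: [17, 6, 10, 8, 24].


Set A = {6, 13, 29}
Candidates: [17, 6, 10, 8, 24]
Check each candidate:
17 ∉ A, 6 ∈ A, 10 ∉ A, 8 ∉ A, 24 ∉ A
Count of candidates in A: 1

1


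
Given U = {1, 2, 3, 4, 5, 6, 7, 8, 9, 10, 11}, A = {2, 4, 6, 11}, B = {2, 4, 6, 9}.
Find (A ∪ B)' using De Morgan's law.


U = {1, 2, 3, 4, 5, 6, 7, 8, 9, 10, 11}
A = {2, 4, 6, 11}, B = {2, 4, 6, 9}
A ∪ B = {2, 4, 6, 9, 11}
(A ∪ B)' = U \ (A ∪ B) = {1, 3, 5, 7, 8, 10}
Verification via A' ∩ B': A' = {1, 3, 5, 7, 8, 9, 10}, B' = {1, 3, 5, 7, 8, 10, 11}
A' ∩ B' = {1, 3, 5, 7, 8, 10} ✓

{1, 3, 5, 7, 8, 10}


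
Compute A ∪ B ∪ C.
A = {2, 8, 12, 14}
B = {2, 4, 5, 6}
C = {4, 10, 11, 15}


Set A = {2, 8, 12, 14}
Set B = {2, 4, 5, 6}
Set C = {4, 10, 11, 15}
First, A ∪ B = {2, 4, 5, 6, 8, 12, 14}
Then, (A ∪ B) ∪ C = {2, 4, 5, 6, 8, 10, 11, 12, 14, 15}

{2, 4, 5, 6, 8, 10, 11, 12, 14, 15}


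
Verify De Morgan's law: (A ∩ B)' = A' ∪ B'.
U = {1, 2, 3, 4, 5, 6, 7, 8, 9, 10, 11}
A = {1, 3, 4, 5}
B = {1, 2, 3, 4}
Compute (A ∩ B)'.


U = {1, 2, 3, 4, 5, 6, 7, 8, 9, 10, 11}
A = {1, 3, 4, 5}, B = {1, 2, 3, 4}
A ∩ B = {1, 3, 4}
(A ∩ B)' = U \ (A ∩ B) = {2, 5, 6, 7, 8, 9, 10, 11}
Verification via A' ∪ B': A' = {2, 6, 7, 8, 9, 10, 11}, B' = {5, 6, 7, 8, 9, 10, 11}
A' ∪ B' = {2, 5, 6, 7, 8, 9, 10, 11} ✓

{2, 5, 6, 7, 8, 9, 10, 11}


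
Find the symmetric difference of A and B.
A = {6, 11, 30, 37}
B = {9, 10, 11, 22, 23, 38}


Set A = {6, 11, 30, 37}
Set B = {9, 10, 11, 22, 23, 38}
A △ B = (A \ B) ∪ (B \ A)
Elements in A but not B: {6, 30, 37}
Elements in B but not A: {9, 10, 22, 23, 38}
A △ B = {6, 9, 10, 22, 23, 30, 37, 38}

{6, 9, 10, 22, 23, 30, 37, 38}


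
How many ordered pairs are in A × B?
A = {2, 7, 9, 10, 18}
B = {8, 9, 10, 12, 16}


Set A = {2, 7, 9, 10, 18} has 5 elements.
Set B = {8, 9, 10, 12, 16} has 5 elements.
|A × B| = |A| × |B| = 5 × 5 = 25

25


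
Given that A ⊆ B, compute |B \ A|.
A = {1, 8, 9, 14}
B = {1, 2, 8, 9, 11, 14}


Set A = {1, 8, 9, 14}, |A| = 4
Set B = {1, 2, 8, 9, 11, 14}, |B| = 6
Since A ⊆ B: B \ A = {2, 11}
|B| - |A| = 6 - 4 = 2

2


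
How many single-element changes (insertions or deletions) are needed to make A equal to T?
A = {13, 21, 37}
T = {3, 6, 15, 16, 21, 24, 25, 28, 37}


Set A = {13, 21, 37}
Set T = {3, 6, 15, 16, 21, 24, 25, 28, 37}
Elements to remove from A (in A, not in T): {13} → 1 removals
Elements to add to A (in T, not in A): {3, 6, 15, 16, 24, 25, 28} → 7 additions
Total edits = 1 + 7 = 8

8


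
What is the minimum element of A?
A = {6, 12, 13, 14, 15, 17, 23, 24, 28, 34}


Set A = {6, 12, 13, 14, 15, 17, 23, 24, 28, 34}
Elements in ascending order: 6, 12, 13, 14, 15, 17, 23, 24, 28, 34
The smallest element is 6.

6


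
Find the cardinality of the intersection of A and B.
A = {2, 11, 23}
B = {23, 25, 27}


Set A = {2, 11, 23}
Set B = {23, 25, 27}
A ∩ B = {23}
|A ∩ B| = 1

1


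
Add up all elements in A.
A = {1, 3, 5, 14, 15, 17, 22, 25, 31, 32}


Set A = {1, 3, 5, 14, 15, 17, 22, 25, 31, 32}
Sum = 1 + 3 + 5 + 14 + 15 + 17 + 22 + 25 + 31 + 32 = 165

165


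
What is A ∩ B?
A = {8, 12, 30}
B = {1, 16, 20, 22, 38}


Set A = {8, 12, 30}
Set B = {1, 16, 20, 22, 38}
A ∩ B includes only elements in both sets.
Check each element of A against B:
8 ✗, 12 ✗, 30 ✗
A ∩ B = {}

{}


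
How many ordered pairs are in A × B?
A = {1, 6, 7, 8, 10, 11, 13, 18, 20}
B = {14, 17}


Set A = {1, 6, 7, 8, 10, 11, 13, 18, 20} has 9 elements.
Set B = {14, 17} has 2 elements.
|A × B| = |A| × |B| = 9 × 2 = 18

18


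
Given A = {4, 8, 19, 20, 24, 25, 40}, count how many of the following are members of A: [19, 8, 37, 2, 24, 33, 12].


Set A = {4, 8, 19, 20, 24, 25, 40}
Candidates: [19, 8, 37, 2, 24, 33, 12]
Check each candidate:
19 ∈ A, 8 ∈ A, 37 ∉ A, 2 ∉ A, 24 ∈ A, 33 ∉ A, 12 ∉ A
Count of candidates in A: 3

3


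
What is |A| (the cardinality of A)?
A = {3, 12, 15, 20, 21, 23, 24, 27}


Set A = {3, 12, 15, 20, 21, 23, 24, 27}
Listing elements: 3, 12, 15, 20, 21, 23, 24, 27
Counting: 8 elements
|A| = 8

8


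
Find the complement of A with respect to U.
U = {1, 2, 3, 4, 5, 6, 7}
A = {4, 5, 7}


Universal set U = {1, 2, 3, 4, 5, 6, 7}
Set A = {4, 5, 7}
A' = U \ A = elements in U but not in A
Checking each element of U:
1 (not in A, include), 2 (not in A, include), 3 (not in A, include), 4 (in A, exclude), 5 (in A, exclude), 6 (not in A, include), 7 (in A, exclude)
A' = {1, 2, 3, 6}

{1, 2, 3, 6}


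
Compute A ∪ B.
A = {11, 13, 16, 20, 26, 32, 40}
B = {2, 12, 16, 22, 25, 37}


Set A = {11, 13, 16, 20, 26, 32, 40}
Set B = {2, 12, 16, 22, 25, 37}
A ∪ B includes all elements in either set.
Elements from A: {11, 13, 16, 20, 26, 32, 40}
Elements from B not already included: {2, 12, 22, 25, 37}
A ∪ B = {2, 11, 12, 13, 16, 20, 22, 25, 26, 32, 37, 40}

{2, 11, 12, 13, 16, 20, 22, 25, 26, 32, 37, 40}


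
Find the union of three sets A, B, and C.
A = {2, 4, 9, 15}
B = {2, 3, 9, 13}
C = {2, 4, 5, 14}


Set A = {2, 4, 9, 15}
Set B = {2, 3, 9, 13}
Set C = {2, 4, 5, 14}
First, A ∪ B = {2, 3, 4, 9, 13, 15}
Then, (A ∪ B) ∪ C = {2, 3, 4, 5, 9, 13, 14, 15}

{2, 3, 4, 5, 9, 13, 14, 15}


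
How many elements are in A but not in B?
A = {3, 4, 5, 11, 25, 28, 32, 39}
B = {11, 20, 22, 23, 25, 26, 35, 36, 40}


Set A = {3, 4, 5, 11, 25, 28, 32, 39}
Set B = {11, 20, 22, 23, 25, 26, 35, 36, 40}
A \ B = {3, 4, 5, 28, 32, 39}
|A \ B| = 6

6


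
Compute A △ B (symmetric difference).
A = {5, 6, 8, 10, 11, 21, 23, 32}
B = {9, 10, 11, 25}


Set A = {5, 6, 8, 10, 11, 21, 23, 32}
Set B = {9, 10, 11, 25}
A △ B = (A \ B) ∪ (B \ A)
Elements in A but not B: {5, 6, 8, 21, 23, 32}
Elements in B but not A: {9, 25}
A △ B = {5, 6, 8, 9, 21, 23, 25, 32}

{5, 6, 8, 9, 21, 23, 25, 32}


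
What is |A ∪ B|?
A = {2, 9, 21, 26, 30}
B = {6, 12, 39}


Set A = {2, 9, 21, 26, 30}, |A| = 5
Set B = {6, 12, 39}, |B| = 3
A ∩ B = {}, |A ∩ B| = 0
|A ∪ B| = |A| + |B| - |A ∩ B| = 5 + 3 - 0 = 8

8


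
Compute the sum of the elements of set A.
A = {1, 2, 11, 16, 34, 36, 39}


Set A = {1, 2, 11, 16, 34, 36, 39}
Sum = 1 + 2 + 11 + 16 + 34 + 36 + 39 = 139

139


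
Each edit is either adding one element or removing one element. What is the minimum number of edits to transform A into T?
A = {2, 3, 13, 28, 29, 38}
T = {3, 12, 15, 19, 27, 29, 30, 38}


Set A = {2, 3, 13, 28, 29, 38}
Set T = {3, 12, 15, 19, 27, 29, 30, 38}
Elements to remove from A (in A, not in T): {2, 13, 28} → 3 removals
Elements to add to A (in T, not in A): {12, 15, 19, 27, 30} → 5 additions
Total edits = 3 + 5 = 8

8


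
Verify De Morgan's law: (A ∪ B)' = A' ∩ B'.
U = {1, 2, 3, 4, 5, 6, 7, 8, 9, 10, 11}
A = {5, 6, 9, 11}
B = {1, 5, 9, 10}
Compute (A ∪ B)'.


U = {1, 2, 3, 4, 5, 6, 7, 8, 9, 10, 11}
A = {5, 6, 9, 11}, B = {1, 5, 9, 10}
A ∪ B = {1, 5, 6, 9, 10, 11}
(A ∪ B)' = U \ (A ∪ B) = {2, 3, 4, 7, 8}
Verification via A' ∩ B': A' = {1, 2, 3, 4, 7, 8, 10}, B' = {2, 3, 4, 6, 7, 8, 11}
A' ∩ B' = {2, 3, 4, 7, 8} ✓

{2, 3, 4, 7, 8}


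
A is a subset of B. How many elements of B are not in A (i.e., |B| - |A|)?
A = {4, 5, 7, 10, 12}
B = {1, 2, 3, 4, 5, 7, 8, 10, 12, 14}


Set A = {4, 5, 7, 10, 12}, |A| = 5
Set B = {1, 2, 3, 4, 5, 7, 8, 10, 12, 14}, |B| = 10
Since A ⊆ B: B \ A = {1, 2, 3, 8, 14}
|B| - |A| = 10 - 5 = 5

5


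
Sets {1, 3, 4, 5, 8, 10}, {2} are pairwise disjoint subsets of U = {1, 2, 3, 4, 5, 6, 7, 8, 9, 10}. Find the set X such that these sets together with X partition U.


U = {1, 2, 3, 4, 5, 6, 7, 8, 9, 10}
Shown blocks: {1, 3, 4, 5, 8, 10}, {2}
A partition's blocks are pairwise disjoint and cover U, so the missing block = U \ (union of shown blocks).
Union of shown blocks: {1, 2, 3, 4, 5, 8, 10}
Missing block = U \ (union) = {6, 7, 9}

{6, 7, 9}


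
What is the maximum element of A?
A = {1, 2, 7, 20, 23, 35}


Set A = {1, 2, 7, 20, 23, 35}
Elements in ascending order: 1, 2, 7, 20, 23, 35
The largest element is 35.

35


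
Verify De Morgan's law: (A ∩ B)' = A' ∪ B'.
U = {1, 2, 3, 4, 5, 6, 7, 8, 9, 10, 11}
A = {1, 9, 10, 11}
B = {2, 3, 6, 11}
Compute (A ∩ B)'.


U = {1, 2, 3, 4, 5, 6, 7, 8, 9, 10, 11}
A = {1, 9, 10, 11}, B = {2, 3, 6, 11}
A ∩ B = {11}
(A ∩ B)' = U \ (A ∩ B) = {1, 2, 3, 4, 5, 6, 7, 8, 9, 10}
Verification via A' ∪ B': A' = {2, 3, 4, 5, 6, 7, 8}, B' = {1, 4, 5, 7, 8, 9, 10}
A' ∪ B' = {1, 2, 3, 4, 5, 6, 7, 8, 9, 10} ✓

{1, 2, 3, 4, 5, 6, 7, 8, 9, 10}


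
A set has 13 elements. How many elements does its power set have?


The set has 13 elements.
The power set contains all possible subsets.
|P(A)| = 2^|A| = 2^13 = 8192

8192


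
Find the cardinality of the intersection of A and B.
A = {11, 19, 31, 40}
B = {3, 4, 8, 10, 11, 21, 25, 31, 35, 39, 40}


Set A = {11, 19, 31, 40}
Set B = {3, 4, 8, 10, 11, 21, 25, 31, 35, 39, 40}
A ∩ B = {11, 31, 40}
|A ∩ B| = 3

3


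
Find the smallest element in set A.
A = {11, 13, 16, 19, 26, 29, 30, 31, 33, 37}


Set A = {11, 13, 16, 19, 26, 29, 30, 31, 33, 37}
Elements in ascending order: 11, 13, 16, 19, 26, 29, 30, 31, 33, 37
The smallest element is 11.

11


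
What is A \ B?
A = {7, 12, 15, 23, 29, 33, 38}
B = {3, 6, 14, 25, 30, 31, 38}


Set A = {7, 12, 15, 23, 29, 33, 38}
Set B = {3, 6, 14, 25, 30, 31, 38}
A \ B includes elements in A that are not in B.
Check each element of A:
7 (not in B, keep), 12 (not in B, keep), 15 (not in B, keep), 23 (not in B, keep), 29 (not in B, keep), 33 (not in B, keep), 38 (in B, remove)
A \ B = {7, 12, 15, 23, 29, 33}

{7, 12, 15, 23, 29, 33}


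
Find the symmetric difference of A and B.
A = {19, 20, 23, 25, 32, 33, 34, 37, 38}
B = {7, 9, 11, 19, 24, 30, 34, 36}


Set A = {19, 20, 23, 25, 32, 33, 34, 37, 38}
Set B = {7, 9, 11, 19, 24, 30, 34, 36}
A △ B = (A \ B) ∪ (B \ A)
Elements in A but not B: {20, 23, 25, 32, 33, 37, 38}
Elements in B but not A: {7, 9, 11, 24, 30, 36}
A △ B = {7, 9, 11, 20, 23, 24, 25, 30, 32, 33, 36, 37, 38}

{7, 9, 11, 20, 23, 24, 25, 30, 32, 33, 36, 37, 38}


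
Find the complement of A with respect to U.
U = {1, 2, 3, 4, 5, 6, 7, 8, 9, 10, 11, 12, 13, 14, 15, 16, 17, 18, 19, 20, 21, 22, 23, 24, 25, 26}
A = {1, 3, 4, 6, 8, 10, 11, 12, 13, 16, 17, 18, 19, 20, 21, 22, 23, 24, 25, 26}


Universal set U = {1, 2, 3, 4, 5, 6, 7, 8, 9, 10, 11, 12, 13, 14, 15, 16, 17, 18, 19, 20, 21, 22, 23, 24, 25, 26}
Set A = {1, 3, 4, 6, 8, 10, 11, 12, 13, 16, 17, 18, 19, 20, 21, 22, 23, 24, 25, 26}
A' = U \ A = elements in U but not in A
Checking each element of U:
1 (in A, exclude), 2 (not in A, include), 3 (in A, exclude), 4 (in A, exclude), 5 (not in A, include), 6 (in A, exclude), 7 (not in A, include), 8 (in A, exclude), 9 (not in A, include), 10 (in A, exclude), 11 (in A, exclude), 12 (in A, exclude), 13 (in A, exclude), 14 (not in A, include), 15 (not in A, include), 16 (in A, exclude), 17 (in A, exclude), 18 (in A, exclude), 19 (in A, exclude), 20 (in A, exclude), 21 (in A, exclude), 22 (in A, exclude), 23 (in A, exclude), 24 (in A, exclude), 25 (in A, exclude), 26 (in A, exclude)
A' = {2, 5, 7, 9, 14, 15}

{2, 5, 7, 9, 14, 15}


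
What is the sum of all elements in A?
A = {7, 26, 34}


Set A = {7, 26, 34}
Sum = 7 + 26 + 34 = 67

67


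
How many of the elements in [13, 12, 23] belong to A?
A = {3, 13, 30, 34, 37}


Set A = {3, 13, 30, 34, 37}
Candidates: [13, 12, 23]
Check each candidate:
13 ∈ A, 12 ∉ A, 23 ∉ A
Count of candidates in A: 1

1


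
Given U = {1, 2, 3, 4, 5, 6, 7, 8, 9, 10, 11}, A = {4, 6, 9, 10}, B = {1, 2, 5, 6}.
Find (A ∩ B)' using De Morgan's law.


U = {1, 2, 3, 4, 5, 6, 7, 8, 9, 10, 11}
A = {4, 6, 9, 10}, B = {1, 2, 5, 6}
A ∩ B = {6}
(A ∩ B)' = U \ (A ∩ B) = {1, 2, 3, 4, 5, 7, 8, 9, 10, 11}
Verification via A' ∪ B': A' = {1, 2, 3, 5, 7, 8, 11}, B' = {3, 4, 7, 8, 9, 10, 11}
A' ∪ B' = {1, 2, 3, 4, 5, 7, 8, 9, 10, 11} ✓

{1, 2, 3, 4, 5, 7, 8, 9, 10, 11}


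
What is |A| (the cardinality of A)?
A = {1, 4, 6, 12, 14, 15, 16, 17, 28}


Set A = {1, 4, 6, 12, 14, 15, 16, 17, 28}
Listing elements: 1, 4, 6, 12, 14, 15, 16, 17, 28
Counting: 9 elements
|A| = 9

9


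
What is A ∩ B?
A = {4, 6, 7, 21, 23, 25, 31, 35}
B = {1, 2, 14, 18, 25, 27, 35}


Set A = {4, 6, 7, 21, 23, 25, 31, 35}
Set B = {1, 2, 14, 18, 25, 27, 35}
A ∩ B includes only elements in both sets.
Check each element of A against B:
4 ✗, 6 ✗, 7 ✗, 21 ✗, 23 ✗, 25 ✓, 31 ✗, 35 ✓
A ∩ B = {25, 35}

{25, 35}


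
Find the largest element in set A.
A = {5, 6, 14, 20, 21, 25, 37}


Set A = {5, 6, 14, 20, 21, 25, 37}
Elements in ascending order: 5, 6, 14, 20, 21, 25, 37
The largest element is 37.

37


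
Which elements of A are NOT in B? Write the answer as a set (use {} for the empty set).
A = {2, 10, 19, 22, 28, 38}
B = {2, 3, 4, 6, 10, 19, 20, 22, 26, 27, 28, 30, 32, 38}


Set A = {2, 10, 19, 22, 28, 38}
Set B = {2, 3, 4, 6, 10, 19, 20, 22, 26, 27, 28, 30, 32, 38}
Check each element of A against B:
2 ∈ B, 10 ∈ B, 19 ∈ B, 22 ∈ B, 28 ∈ B, 38 ∈ B
Elements of A not in B: {}

{}


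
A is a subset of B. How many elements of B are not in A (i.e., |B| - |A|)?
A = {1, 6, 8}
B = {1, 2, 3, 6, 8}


Set A = {1, 6, 8}, |A| = 3
Set B = {1, 2, 3, 6, 8}, |B| = 5
Since A ⊆ B: B \ A = {2, 3}
|B| - |A| = 5 - 3 = 2

2


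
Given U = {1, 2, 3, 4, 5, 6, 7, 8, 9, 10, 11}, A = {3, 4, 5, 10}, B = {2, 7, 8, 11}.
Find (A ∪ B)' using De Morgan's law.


U = {1, 2, 3, 4, 5, 6, 7, 8, 9, 10, 11}
A = {3, 4, 5, 10}, B = {2, 7, 8, 11}
A ∪ B = {2, 3, 4, 5, 7, 8, 10, 11}
(A ∪ B)' = U \ (A ∪ B) = {1, 6, 9}
Verification via A' ∩ B': A' = {1, 2, 6, 7, 8, 9, 11}, B' = {1, 3, 4, 5, 6, 9, 10}
A' ∩ B' = {1, 6, 9} ✓

{1, 6, 9}
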